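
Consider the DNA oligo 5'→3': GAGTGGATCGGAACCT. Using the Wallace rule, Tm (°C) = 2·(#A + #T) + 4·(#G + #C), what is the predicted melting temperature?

50°C

G=6, T=3, C=3, A=4
So N_AT = 7 and N_GC = 9.
Tm = 4·9 + 2·7 = 36 + 14 = 50°C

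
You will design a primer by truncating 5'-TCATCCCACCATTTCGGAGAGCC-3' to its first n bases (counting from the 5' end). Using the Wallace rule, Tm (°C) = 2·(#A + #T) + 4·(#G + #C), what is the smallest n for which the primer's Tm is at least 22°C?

First 6 bases: TCATCC → Tm = 18°C (< 22°C)
First 7 bases: TCATCCC → Tm = 22°C (≥ 22°C)
Since every base adds ≥2°C, Tm only increases with n, so the threshold is first crossed at n = 7.

n = 7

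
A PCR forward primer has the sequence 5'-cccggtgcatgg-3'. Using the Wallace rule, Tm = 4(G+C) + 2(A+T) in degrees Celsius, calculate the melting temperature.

Scanning the sequence gives C=4, G=5, A=1, T=2.
AT pairs contribute 3, GC pairs contribute 9.
Tm = 2(3) + 4(9) = 6 + 36 = 42°C

42°C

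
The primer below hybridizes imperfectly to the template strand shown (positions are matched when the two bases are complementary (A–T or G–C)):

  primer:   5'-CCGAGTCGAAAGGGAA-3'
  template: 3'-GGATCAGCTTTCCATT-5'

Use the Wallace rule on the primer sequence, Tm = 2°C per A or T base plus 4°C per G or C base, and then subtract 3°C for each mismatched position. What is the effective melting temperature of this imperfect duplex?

Primer base counts: A=6, T=1, G=6, C=3 → A+T=7, G+C=9
Perfect-match Tm = 2(7) + 4(9) = 14 + 36 = 50°C
Mismatches (positions where the bases are not complementary): 2 (at positions 3, 14)
Effective Tm = 50 − 2×3 = 50 − 6 = 44°C

44°C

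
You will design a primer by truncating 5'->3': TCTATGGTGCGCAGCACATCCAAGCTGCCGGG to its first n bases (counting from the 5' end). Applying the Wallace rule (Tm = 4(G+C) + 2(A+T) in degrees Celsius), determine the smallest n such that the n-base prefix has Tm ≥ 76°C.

First 24 bases: TCTATGGTGCGCAGCACATCCAAG → Tm = 74°C (< 76°C)
First 25 bases: TCTATGGTGCGCAGCACATCCAAGC → Tm = 78°C (≥ 76°C)
Each additional base adds 2°C (A/T) or 4°C (G/C), so Tm is non-decreasing in n; n = 25 is the first length to reach 76°C.

n = 25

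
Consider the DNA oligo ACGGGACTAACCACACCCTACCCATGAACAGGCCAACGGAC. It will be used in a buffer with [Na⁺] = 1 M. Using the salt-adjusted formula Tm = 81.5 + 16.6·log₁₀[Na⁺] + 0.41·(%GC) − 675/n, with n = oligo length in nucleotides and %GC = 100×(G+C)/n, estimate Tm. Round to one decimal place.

89.0°C

Length n = 41. T=3, A=14, G=8, C=16
G+C = 24, so %GC = 24/41 × 100 = 58.537%
Salt term: 16.6 × (0) = 0
GC term: 0.41 × 58.537 = 24; length term: −675/41 = −16.463
Tm = 81.5 + (0) + 24 − 16.463 = 89.037 → 89.0°C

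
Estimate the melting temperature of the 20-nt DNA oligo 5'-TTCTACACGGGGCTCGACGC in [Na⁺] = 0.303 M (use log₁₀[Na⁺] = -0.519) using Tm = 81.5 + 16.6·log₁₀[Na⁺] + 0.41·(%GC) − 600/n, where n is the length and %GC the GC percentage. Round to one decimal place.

Length n = 20. Counting bases: C=7, A=3, G=6, T=4
G+C = 13, so %GC = 13/20 × 100 = 65%
Salt term: 16.6 × (-0.519) = -8.615
GC term: 0.41 × 65 = 26.65; length term: −600/20 = −30
Tm = 81.5 + (-8.615) + 26.65 − 30 = 69.535 → 69.5°C

69.5°C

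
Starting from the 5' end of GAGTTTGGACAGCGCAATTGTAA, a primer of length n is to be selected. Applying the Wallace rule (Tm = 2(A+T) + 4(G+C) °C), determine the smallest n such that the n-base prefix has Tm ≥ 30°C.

First 9 bases: GAGTTTGGA → Tm = 26°C (< 30°C)
First 10 bases: GAGTTTGGAC → Tm = 30°C (≥ 30°C)
Each additional base adds 2°C (A/T) or 4°C (G/C), so Tm is non-decreasing in n; n = 10 is the first length to reach 30°C.

n = 10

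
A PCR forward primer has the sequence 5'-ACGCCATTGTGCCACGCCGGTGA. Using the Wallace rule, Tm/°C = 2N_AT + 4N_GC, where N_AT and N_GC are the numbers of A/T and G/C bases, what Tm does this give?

76°C

Counting bases: G=7, C=8, T=4, A=4
AT pairs contribute 8, GC pairs contribute 15.
Tm = 2(8) + 4(15) = 16 + 60 = 76°C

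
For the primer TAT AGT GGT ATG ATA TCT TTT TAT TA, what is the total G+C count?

G=4, A=7, C=1, T=14
G+C = 4 + 1 = 5

5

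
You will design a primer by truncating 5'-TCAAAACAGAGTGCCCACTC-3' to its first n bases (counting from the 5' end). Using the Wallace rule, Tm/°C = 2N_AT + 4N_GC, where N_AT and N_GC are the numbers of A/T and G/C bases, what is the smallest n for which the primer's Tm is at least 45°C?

n = 16

First 15 bases: TCAAAACAGAGTGCC → Tm = 44°C (< 45°C)
First 16 bases: TCAAAACAGAGTGCCC → Tm = 48°C (≥ 45°C)
Each additional base adds 2°C (A/T) or 4°C (G/C), so Tm is non-decreasing in n; n = 16 is the first length to reach 45°C.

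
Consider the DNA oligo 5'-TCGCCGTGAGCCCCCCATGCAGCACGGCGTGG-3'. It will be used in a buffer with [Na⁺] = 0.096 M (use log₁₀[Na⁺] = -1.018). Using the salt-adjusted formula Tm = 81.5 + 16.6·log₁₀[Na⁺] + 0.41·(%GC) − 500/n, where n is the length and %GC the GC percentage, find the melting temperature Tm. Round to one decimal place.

79.7°C

Length n = 32. Counting bases: T=4, G=11, A=4, C=13
G+C = 24, so %GC = 24/32 × 100 = 75%
Salt term: 16.6 × (-1.018) = -16.899
GC term: 0.41 × 75 = 30.75; length term: −500/32 = −15.625
Tm = 81.5 + (-16.899) + 30.75 − 15.625 = 79.726 → 79.7°C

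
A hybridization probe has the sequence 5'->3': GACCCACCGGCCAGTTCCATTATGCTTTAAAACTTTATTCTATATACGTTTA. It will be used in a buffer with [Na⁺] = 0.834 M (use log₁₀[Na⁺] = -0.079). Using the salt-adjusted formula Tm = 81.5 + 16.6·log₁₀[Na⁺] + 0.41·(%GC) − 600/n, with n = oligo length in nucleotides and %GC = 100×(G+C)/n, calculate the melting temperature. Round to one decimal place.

83.6°C

Length n = 52. Counting bases: C=13, A=14, G=6, T=19
G+C = 19, so %GC = 19/52 × 100 = 36.538%
Salt term: 16.6 × (-0.079) = -1.311
GC term: 0.41 × 36.538 = 14.981; length term: −600/52 = −11.538
Tm = 81.5 + (-1.311) + 14.981 − 11.538 = 83.632 → 83.6°C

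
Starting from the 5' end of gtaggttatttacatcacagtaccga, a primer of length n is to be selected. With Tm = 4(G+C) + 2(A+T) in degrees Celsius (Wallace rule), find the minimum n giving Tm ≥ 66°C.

First 23 bases: GTAGGTTATTTACATCACAGTAC → Tm = 62°C (< 66°C)
First 24 bases: GTAGGTTATTTACATCACAGTACC → Tm = 66°C (≥ 66°C)
Each additional base adds 2°C (A/T) or 4°C (G/C), so Tm is non-decreasing in n; n = 24 is the first length to reach 66°C.

n = 24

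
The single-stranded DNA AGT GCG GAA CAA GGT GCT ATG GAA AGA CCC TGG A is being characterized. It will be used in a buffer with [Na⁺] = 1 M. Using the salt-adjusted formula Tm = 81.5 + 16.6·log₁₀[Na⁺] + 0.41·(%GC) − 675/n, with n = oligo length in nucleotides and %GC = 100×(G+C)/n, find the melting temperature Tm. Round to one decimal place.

83.4°C

Length n = 34. G=12, C=6, T=5, A=11
G+C = 18, so %GC = 18/34 × 100 = 52.941%
Salt term: 16.6 × (0) = 0
GC term: 0.41 × 52.941 = 21.706; length term: −675/34 = −19.853
Tm = 81.5 + (0) + 21.706 − 19.853 = 83.353 → 83.4°C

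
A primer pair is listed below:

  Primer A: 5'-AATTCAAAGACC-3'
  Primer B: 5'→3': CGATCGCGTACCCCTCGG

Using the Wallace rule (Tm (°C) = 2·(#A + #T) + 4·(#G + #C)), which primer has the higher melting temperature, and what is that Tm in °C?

Primer A: A+T=8, G+C=4 → Tm = 2(8)+4(4) = 32°C
Primer B: A+T=5, G+C=13 → Tm = 2(5)+4(13) = 62°C
32°C vs 62°C → primer B is higher.

Primer B, 62°C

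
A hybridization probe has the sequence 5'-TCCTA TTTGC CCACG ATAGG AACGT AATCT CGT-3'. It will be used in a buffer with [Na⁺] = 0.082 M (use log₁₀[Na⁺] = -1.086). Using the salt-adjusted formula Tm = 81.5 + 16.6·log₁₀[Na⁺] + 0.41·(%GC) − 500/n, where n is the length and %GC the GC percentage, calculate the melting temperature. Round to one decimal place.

Length n = 33. A=8, T=10, C=9, G=6
G+C = 15, so %GC = 15/33 × 100 = 45.455%
Salt term: 16.6 × (-1.086) = -18.028
GC term: 0.41 × 45.455 = 18.637; length term: −500/33 = −15.152
Tm = 81.5 + (-18.028) + 18.637 − 15.152 = 66.957 → 67.0°C

67.0°C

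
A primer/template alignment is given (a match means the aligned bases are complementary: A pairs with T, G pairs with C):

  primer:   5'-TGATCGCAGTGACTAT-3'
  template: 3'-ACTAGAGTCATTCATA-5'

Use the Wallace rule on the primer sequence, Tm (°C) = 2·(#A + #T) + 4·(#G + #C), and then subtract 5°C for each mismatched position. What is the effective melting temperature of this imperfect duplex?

31°C

Primer base counts: A=4, T=5, G=4, C=3 → A+T=9, G+C=7
Perfect-match Tm = 2(9) + 4(7) = 18 + 28 = 46°C
Mismatches (positions where the bases are not complementary): 3 (at positions 6, 11, 13)
Effective Tm = 46 − 3×5 = 46 − 15 = 31°C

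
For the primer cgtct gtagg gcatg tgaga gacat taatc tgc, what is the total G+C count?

16

Scanning the sequence gives A=8, G=10, C=6, T=9.
G+C = 10 + 6 = 16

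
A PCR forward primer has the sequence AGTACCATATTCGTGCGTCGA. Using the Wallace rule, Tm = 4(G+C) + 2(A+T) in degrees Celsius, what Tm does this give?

Base counts: G=5, A=5, T=6, C=5
A+T = 11, G+C = 10
Tm = 2(11) + 4(10) = 22 + 40 = 62°C

62°C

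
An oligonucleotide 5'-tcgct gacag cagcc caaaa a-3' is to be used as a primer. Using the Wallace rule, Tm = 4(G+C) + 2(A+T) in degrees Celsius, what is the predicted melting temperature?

G=4, A=8, C=7, T=2
AT pairs contribute 10, GC pairs contribute 11.
Tm = 2×10 + 4×11 = 64°C

64°C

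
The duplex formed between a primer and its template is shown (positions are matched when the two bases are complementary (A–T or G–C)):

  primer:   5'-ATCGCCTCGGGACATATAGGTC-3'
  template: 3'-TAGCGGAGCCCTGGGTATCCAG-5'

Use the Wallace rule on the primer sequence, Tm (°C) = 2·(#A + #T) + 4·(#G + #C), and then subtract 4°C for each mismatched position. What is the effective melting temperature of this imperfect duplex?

60°C

Primer base counts: A=5, T=5, G=6, C=6 → A+T=10, G+C=12
Perfect-match Tm = 2(10) + 4(12) = 20 + 48 = 68°C
Mismatches (positions where the bases are not complementary): 2 (at positions 14, 15)
Effective Tm = 68 − 2×4 = 68 − 8 = 60°C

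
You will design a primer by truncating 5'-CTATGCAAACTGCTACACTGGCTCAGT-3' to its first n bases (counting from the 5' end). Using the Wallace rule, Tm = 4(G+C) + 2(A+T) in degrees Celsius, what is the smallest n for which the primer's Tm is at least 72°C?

n = 24

First 23 bases: CTATGCAAACTGCTACACTGGCT → Tm = 68°C (< 72°C)
First 24 bases: CTATGCAAACTGCTACACTGGCTC → Tm = 72°C (≥ 72°C)
Each additional base adds 2°C (A/T) or 4°C (G/C), so Tm is non-decreasing in n; n = 24 is the first length to reach 72°C.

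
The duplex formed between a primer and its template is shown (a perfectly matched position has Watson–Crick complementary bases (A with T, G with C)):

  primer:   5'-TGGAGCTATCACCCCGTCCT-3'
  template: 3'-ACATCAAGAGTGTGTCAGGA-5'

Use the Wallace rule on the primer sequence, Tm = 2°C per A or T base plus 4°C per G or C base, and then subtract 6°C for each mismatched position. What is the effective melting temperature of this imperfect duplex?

34°C

Primer base counts: A=3, T=5, G=4, C=8 → A+T=8, G+C=12
Perfect-match Tm = 2(8) + 4(12) = 16 + 48 = 64°C
Mismatches (positions where the bases are not complementary): 5 (at positions 3, 6, 8, 13, 15)
Effective Tm = 64 − 5×6 = 64 − 30 = 34°C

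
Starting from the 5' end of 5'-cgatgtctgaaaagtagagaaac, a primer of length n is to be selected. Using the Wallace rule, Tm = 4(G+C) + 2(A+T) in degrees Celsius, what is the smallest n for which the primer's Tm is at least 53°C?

n = 19

First 18 bases: CGATGTCTGAAAAGTAGA → Tm = 50°C (< 53°C)
First 19 bases: CGATGTCTGAAAAGTAGAG → Tm = 54°C (≥ 53°C)
Since every base adds ≥2°C, Tm only increases with n, so the threshold is first crossed at n = 19.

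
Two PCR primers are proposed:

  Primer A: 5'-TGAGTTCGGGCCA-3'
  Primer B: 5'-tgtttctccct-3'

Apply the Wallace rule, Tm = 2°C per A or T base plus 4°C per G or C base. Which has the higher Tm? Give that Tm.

Primer A: A+T=5, G+C=8 → Tm = 2(5)+4(8) = 42°C
Primer B: A+T=6, G+C=5 → Tm = 2(6)+4(5) = 32°C
42°C vs 32°C → primer A is higher.

Primer A, 42°C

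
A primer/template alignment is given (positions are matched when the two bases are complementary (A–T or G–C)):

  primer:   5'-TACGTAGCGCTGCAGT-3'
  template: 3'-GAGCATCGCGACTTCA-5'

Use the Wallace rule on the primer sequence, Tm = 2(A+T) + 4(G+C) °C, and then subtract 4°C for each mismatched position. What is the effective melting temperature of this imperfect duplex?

38°C

Primer base counts: A=3, T=4, G=5, C=4 → A+T=7, G+C=9
Perfect-match Tm = 2(7) + 4(9) = 14 + 36 = 50°C
Mismatches (positions where the bases are not complementary): 3 (at positions 1, 2, 13)
Effective Tm = 50 − 3×4 = 50 − 12 = 38°C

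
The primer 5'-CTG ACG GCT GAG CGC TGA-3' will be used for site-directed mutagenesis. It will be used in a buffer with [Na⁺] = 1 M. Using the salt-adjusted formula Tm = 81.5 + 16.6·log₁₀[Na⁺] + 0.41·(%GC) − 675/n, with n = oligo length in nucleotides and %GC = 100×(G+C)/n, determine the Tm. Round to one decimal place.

Length n = 18. Scanning the sequence gives C=5, A=3, G=7, T=3.
G+C = 12, so %GC = 12/18 × 100 = 66.667%
Salt term: 16.6 × (0) = 0
GC term: 0.41 × 66.667 = 27.333; length term: −675/18 = −37.5
Tm = 81.5 + (0) + 27.333 − 37.5 = 71.333 → 71.3°C

71.3°C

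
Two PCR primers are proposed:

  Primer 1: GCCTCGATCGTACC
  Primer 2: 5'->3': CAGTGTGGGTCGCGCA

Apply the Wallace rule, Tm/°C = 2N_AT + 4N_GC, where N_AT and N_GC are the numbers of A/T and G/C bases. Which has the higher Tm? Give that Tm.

Primer 2, 54°C

Primer 1: A+T=5, G+C=9 → Tm = 2(5)+4(9) = 46°C
Primer 2: A+T=5, G+C=11 → Tm = 2(5)+4(11) = 54°C
46°C vs 54°C → primer 2 is higher.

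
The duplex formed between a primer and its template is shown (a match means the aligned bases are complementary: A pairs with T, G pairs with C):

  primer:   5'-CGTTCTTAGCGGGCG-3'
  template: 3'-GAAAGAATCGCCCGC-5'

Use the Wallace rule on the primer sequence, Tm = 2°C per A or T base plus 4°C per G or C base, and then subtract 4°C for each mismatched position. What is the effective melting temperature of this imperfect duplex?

Primer base counts: A=1, T=4, G=6, C=4 → A+T=5, G+C=10
Perfect-match Tm = 2(5) + 4(10) = 10 + 40 = 50°C
Mismatches (positions where the bases are not complementary): 1 (at position 2)
Effective Tm = 50 − 1×4 = 50 − 4 = 46°C

46°C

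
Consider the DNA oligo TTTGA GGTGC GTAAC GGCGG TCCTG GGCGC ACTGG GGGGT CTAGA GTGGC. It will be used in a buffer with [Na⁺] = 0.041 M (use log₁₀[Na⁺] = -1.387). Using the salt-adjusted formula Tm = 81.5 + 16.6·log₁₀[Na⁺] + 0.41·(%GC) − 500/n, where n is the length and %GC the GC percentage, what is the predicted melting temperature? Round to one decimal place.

75.5°C

Length n = 50. Counting bases: G=23, A=6, C=10, T=11
G+C = 33, so %GC = 33/50 × 100 = 66%
Salt term: 16.6 × (-1.387) = -23.024
GC term: 0.41 × 66 = 27.06; length term: −500/50 = −10
Tm = 81.5 + (-23.024) + 27.06 − 10 = 75.536 → 75.5°C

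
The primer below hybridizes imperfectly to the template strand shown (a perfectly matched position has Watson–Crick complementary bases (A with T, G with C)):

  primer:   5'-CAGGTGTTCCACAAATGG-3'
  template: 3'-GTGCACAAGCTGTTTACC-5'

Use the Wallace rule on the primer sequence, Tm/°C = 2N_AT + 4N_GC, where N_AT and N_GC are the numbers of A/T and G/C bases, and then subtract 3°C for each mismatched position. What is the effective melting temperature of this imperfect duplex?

Primer base counts: A=5, T=4, G=5, C=4 → A+T=9, G+C=9
Perfect-match Tm = 2(9) + 4(9) = 18 + 36 = 54°C
Mismatches (positions where the bases are not complementary): 2 (at positions 3, 10)
Effective Tm = 54 − 2×3 = 54 − 6 = 48°C

48°C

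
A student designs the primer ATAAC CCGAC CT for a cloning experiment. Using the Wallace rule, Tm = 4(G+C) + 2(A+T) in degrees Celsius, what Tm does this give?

Base counts: G=1, C=5, A=4, T=2
AT pairs contribute 6, GC pairs contribute 6.
Tm = 4·6 + 2·6 = 24 + 12 = 36°C

36°C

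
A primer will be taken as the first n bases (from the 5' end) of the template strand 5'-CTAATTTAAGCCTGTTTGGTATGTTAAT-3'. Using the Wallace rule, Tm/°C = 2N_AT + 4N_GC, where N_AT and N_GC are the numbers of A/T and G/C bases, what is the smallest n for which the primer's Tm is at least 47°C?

First 17 bases: CTAATTTAAGCCTGTTT → Tm = 44°C (< 47°C)
First 18 bases: CTAATTTAAGCCTGTTTG → Tm = 48°C (≥ 47°C)
Since every base adds ≥2°C, Tm only increases with n, so the threshold is first crossed at n = 18.

n = 18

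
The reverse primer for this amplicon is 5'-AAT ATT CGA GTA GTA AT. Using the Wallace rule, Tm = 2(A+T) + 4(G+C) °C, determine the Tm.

A=7, C=1, T=6, G=3
A+T = 13, G+C = 4
Tm = 2×13 + 4×4 = 42°C

42°C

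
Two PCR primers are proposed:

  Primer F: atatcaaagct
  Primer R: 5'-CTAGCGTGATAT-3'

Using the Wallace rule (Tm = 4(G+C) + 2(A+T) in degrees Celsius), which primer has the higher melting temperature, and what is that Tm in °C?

Primer R, 34°C

Primer F: A+T=8, G+C=3 → Tm = 2(8)+4(3) = 28°C
Primer R: A+T=7, G+C=5 → Tm = 2(7)+4(5) = 34°C
28°C vs 34°C → primer R is higher.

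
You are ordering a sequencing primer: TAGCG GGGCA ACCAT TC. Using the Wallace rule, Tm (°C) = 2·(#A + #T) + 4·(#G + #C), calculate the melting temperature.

Counting bases: A=4, G=5, T=3, C=5
AT pairs contribute 7, GC pairs contribute 10.
Tm = 2×7 + 4×10 = 54°C

54°C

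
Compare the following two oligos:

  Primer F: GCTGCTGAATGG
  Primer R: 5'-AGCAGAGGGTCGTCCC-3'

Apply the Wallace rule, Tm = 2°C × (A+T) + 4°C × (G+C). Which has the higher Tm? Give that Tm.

Primer R, 54°C

Primer F: A+T=5, G+C=7 → Tm = 2(5)+4(7) = 38°C
Primer R: A+T=5, G+C=11 → Tm = 2(5)+4(11) = 54°C
38°C vs 54°C → primer R is higher.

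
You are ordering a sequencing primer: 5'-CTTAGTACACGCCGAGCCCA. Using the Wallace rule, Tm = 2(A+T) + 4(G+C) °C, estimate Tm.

64°C

Scanning the sequence gives A=5, G=4, C=8, T=3.
AT pairs contribute 8, GC pairs contribute 12.
Tm = 2×8 + 4×12 = 64°C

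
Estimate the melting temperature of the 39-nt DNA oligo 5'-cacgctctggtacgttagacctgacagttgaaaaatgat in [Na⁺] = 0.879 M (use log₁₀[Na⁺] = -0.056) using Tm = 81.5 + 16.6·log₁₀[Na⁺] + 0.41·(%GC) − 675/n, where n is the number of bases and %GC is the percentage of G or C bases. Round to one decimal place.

Length n = 39. Counting bases: A=12, C=8, G=9, T=10
G+C = 17, so %GC = 17/39 × 100 = 43.59%
Salt term: 16.6 × (-0.056) = -0.93
GC term: 0.41 × 43.59 = 17.872; length term: −675/39 = −17.308
Tm = 81.5 + (-0.93) + 17.872 − 17.308 = 81.134 → 81.1°C

81.1°C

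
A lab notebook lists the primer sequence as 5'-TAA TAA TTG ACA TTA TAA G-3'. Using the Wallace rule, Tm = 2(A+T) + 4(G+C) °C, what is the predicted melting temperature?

T=7, A=9, C=1, G=2
So N_AT = 16 and N_GC = 3.
Tm = 2×16 + 4×3 = 44°C

44°C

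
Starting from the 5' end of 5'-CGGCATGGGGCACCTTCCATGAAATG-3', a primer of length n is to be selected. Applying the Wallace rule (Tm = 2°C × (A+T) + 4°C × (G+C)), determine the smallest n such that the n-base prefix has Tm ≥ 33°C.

n = 10

First 9 bases: CGGCATGGG → Tm = 32°C (< 33°C)
First 10 bases: CGGCATGGGG → Tm = 36°C (≥ 33°C)
Since every base adds ≥2°C, Tm only increases with n, so the threshold is first crossed at n = 10.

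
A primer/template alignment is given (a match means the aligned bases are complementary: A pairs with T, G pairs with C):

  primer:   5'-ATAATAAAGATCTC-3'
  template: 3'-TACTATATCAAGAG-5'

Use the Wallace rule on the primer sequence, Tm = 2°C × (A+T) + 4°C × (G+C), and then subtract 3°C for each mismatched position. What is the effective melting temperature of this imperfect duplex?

Primer base counts: A=7, T=4, G=1, C=2 → A+T=11, G+C=3
Perfect-match Tm = 2(11) + 4(3) = 22 + 12 = 34°C
Mismatches (positions where the bases are not complementary): 3 (at positions 3, 7, 10)
Effective Tm = 34 − 3×3 = 34 − 9 = 25°C

25°C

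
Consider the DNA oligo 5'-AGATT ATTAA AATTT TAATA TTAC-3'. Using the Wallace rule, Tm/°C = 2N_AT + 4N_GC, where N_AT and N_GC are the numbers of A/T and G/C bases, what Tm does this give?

52°C

A=11, C=1, G=1, T=11
So N_AT = 22 and N_GC = 2.
Tm = 2(22) + 4(2) = 44 + 8 = 52°C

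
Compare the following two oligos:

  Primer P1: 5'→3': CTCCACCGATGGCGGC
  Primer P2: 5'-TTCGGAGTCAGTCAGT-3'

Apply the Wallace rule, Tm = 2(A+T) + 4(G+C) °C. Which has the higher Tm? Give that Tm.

Primer P1, 56°C

Primer P1: A+T=4, G+C=12 → Tm = 2(4)+4(12) = 56°C
Primer P2: A+T=8, G+C=8 → Tm = 2(8)+4(8) = 48°C
56°C vs 48°C → primer P1 is higher.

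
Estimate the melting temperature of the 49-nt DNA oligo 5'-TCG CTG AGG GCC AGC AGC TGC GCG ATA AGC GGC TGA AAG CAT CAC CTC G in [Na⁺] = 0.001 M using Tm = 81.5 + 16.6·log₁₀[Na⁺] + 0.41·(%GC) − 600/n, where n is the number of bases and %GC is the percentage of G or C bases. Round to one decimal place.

Length n = 49. T=7, A=11, C=15, G=16
G+C = 31, so %GC = 31/49 × 100 = 63.265%
Salt term: 16.6 × (-3) = -49.8
GC term: 0.41 × 63.265 = 25.939; length term: −600/49 = −12.245
Tm = 81.5 + (-49.8) + 25.939 − 12.245 = 45.394 → 45.4°C

45.4°C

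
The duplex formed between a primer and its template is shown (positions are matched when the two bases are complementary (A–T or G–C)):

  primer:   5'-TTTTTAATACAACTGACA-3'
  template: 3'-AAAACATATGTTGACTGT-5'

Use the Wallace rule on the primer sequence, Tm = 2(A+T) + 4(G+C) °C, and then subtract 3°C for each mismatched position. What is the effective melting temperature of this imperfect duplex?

38°C

Primer base counts: A=7, T=7, G=1, C=3 → A+T=14, G+C=4
Perfect-match Tm = 2(14) + 4(4) = 28 + 16 = 44°C
Mismatches (positions where the bases are not complementary): 2 (at positions 5, 6)
Effective Tm = 44 − 2×3 = 44 − 6 = 38°C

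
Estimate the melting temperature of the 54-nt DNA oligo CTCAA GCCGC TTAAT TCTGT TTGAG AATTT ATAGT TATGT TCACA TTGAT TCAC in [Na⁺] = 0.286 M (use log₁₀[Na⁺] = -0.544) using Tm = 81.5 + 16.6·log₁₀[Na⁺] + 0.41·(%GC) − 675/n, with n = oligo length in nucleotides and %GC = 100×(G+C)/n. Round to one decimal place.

73.6°C

Length n = 54. Scanning the sequence gives A=14, G=8, T=22, C=10.
G+C = 18, so %GC = 18/54 × 100 = 33.333%
Salt term: 16.6 × (-0.544) = -9.03
GC term: 0.41 × 33.333 = 13.667; length term: −675/54 = −12.5
Tm = 81.5 + (-9.03) + 13.667 − 12.5 = 73.637 → 73.6°C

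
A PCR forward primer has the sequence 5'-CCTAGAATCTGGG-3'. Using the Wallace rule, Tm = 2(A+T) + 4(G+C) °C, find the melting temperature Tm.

40°C

Counting bases: G=4, C=3, A=3, T=3
AT pairs contribute 6, GC pairs contribute 7.
Tm = 2×6 + 4×7 = 40°C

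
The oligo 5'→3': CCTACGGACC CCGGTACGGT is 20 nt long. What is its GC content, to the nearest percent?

70%

G=6, A=3, T=3, C=8
G+C = 6 + 8 = 14 out of 20 bases
%GC = 14/20 × 100 = 70% ≈ 70%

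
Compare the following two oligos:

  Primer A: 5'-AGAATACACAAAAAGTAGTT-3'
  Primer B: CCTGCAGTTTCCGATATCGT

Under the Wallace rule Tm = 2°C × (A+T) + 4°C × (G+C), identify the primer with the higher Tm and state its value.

Primer B, 60°C

Primer A: A+T=15, G+C=5 → Tm = 2(15)+4(5) = 50°C
Primer B: A+T=10, G+C=10 → Tm = 2(10)+4(10) = 60°C
50°C vs 60°C → primer B is higher.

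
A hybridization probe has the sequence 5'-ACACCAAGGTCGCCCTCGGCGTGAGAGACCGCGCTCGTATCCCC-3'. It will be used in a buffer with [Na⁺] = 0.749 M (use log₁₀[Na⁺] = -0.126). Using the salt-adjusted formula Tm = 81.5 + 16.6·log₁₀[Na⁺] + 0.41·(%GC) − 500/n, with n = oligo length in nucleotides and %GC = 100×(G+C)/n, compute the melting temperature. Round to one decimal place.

96.0°C

Length n = 44. Base counts: A=8, C=18, G=12, T=6
G+C = 30, so %GC = 30/44 × 100 = 68.182%
Salt term: 16.6 × (-0.126) = -2.092
GC term: 0.41 × 68.182 = 27.955; length term: −500/44 = −11.364
Tm = 81.5 + (-2.092) + 27.955 − 11.364 = 95.999 → 96.0°C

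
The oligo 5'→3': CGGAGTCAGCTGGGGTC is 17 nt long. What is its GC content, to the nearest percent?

Scanning the sequence gives A=2, C=4, T=3, G=8.
G+C = 8 + 4 = 12 out of 17 bases
%GC = 12/17 × 100 = 70.59% ≈ 71%

71%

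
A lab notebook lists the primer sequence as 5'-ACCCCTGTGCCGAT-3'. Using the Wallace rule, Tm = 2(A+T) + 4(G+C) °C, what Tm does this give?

46°C

Counting bases: G=3, C=6, T=3, A=2
AT pairs contribute 5, GC pairs contribute 9.
Tm = 2(5) + 4(9) = 10 + 36 = 46°C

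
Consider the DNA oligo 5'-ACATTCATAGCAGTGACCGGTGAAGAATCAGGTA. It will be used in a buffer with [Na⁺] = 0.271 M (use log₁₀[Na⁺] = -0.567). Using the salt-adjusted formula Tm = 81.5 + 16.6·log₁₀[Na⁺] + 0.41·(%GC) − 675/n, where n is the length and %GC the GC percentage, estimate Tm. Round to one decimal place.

Length n = 34. G=9, T=7, A=12, C=6
G+C = 15, so %GC = 15/34 × 100 = 44.118%
Salt term: 16.6 × (-0.567) = -9.412
GC term: 0.41 × 44.118 = 18.088; length term: −675/34 = −19.853
Tm = 81.5 + (-9.412) + 18.088 − 19.853 = 70.323 → 70.3°C

70.3°C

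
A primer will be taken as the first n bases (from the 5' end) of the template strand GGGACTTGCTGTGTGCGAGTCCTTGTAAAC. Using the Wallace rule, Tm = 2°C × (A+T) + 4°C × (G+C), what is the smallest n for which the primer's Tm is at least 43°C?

n = 14

First 13 bases: GGGACTTGCTGTG → Tm = 42°C (< 43°C)
First 14 bases: GGGACTTGCTGTGT → Tm = 44°C (≥ 43°C)
Each additional base adds 2°C (A/T) or 4°C (G/C), so Tm is non-decreasing in n; n = 14 is the first length to reach 43°C.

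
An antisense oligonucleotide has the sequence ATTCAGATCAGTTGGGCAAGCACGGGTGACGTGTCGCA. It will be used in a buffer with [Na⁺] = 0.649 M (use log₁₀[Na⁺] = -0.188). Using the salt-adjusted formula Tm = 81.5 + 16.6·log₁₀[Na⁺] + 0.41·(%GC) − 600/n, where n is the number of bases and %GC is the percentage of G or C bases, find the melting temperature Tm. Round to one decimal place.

Length n = 38. Counting bases: A=9, G=13, C=8, T=8
G+C = 21, so %GC = 21/38 × 100 = 55.263%
Salt term: 16.6 × (-0.188) = -3.121
GC term: 0.41 × 55.263 = 22.658; length term: −600/38 = −15.789
Tm = 81.5 + (-3.121) + 22.658 − 15.789 = 85.248 → 85.2°C

85.2°C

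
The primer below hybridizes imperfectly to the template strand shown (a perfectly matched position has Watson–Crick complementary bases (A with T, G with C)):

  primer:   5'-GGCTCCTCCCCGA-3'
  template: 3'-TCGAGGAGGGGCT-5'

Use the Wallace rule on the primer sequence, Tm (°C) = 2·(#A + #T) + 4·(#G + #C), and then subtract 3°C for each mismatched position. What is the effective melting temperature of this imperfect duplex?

43°C

Primer base counts: A=1, T=2, G=3, C=7 → A+T=3, G+C=10
Perfect-match Tm = 2(3) + 4(10) = 6 + 40 = 46°C
Mismatches (positions where the bases are not complementary): 1 (at position 1)
Effective Tm = 46 − 1×3 = 46 − 3 = 43°C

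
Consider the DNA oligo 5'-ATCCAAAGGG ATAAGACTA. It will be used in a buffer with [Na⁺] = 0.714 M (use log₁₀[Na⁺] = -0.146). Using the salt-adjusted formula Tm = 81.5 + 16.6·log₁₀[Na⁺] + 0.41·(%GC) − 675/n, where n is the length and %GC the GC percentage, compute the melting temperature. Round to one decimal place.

58.7°C

Length n = 19. G=4, C=3, T=3, A=9
G+C = 7, so %GC = 7/19 × 100 = 36.842%
Salt term: 16.6 × (-0.146) = -2.424
GC term: 0.41 × 36.842 = 15.105; length term: −675/19 = −35.526
Tm = 81.5 + (-2.424) + 15.105 − 35.526 = 58.655 → 58.7°C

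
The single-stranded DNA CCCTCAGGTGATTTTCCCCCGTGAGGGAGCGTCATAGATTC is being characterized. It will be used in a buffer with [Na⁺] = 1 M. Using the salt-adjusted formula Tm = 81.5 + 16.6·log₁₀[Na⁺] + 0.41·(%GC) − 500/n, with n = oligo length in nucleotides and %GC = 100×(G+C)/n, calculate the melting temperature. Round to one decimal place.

92.3°C

Length n = 41. Scanning the sequence gives T=11, A=7, C=12, G=11.
G+C = 23, so %GC = 23/41 × 100 = 56.098%
Salt term: 16.6 × (0) = 0
GC term: 0.41 × 56.098 = 23; length term: −500/41 = −12.195
Tm = 81.5 + (0) + 23 − 12.195 = 92.305 → 92.3°C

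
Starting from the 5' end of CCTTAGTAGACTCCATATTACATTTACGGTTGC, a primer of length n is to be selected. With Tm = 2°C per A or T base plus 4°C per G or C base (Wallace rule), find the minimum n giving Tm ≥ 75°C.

First 27 bases: CCTTAGTAGACTCCATATTACATTTAC → Tm = 72°C (< 75°C)
First 28 bases: CCTTAGTAGACTCCATATTACATTTACG → Tm = 76°C (≥ 75°C)
Each additional base adds 2°C (A/T) or 4°C (G/C), so Tm is non-decreasing in n; n = 28 is the first length to reach 75°C.

n = 28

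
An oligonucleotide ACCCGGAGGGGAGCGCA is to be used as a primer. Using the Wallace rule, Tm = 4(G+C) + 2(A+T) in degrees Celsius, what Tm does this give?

G=8, T=0, A=4, C=5
A+T = 4, G+C = 13
Tm = 2(4) + 4(13) = 8 + 52 = 60°C

60°C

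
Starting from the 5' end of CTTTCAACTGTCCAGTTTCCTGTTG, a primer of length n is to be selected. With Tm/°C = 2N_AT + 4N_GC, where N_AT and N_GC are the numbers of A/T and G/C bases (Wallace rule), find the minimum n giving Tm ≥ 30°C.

n = 11

First 10 bases: CTTTCAACTG → Tm = 28°C (< 30°C)
First 11 bases: CTTTCAACTGT → Tm = 30°C (≥ 30°C)
Since every base adds ≥2°C, Tm only increases with n, so the threshold is first crossed at n = 11.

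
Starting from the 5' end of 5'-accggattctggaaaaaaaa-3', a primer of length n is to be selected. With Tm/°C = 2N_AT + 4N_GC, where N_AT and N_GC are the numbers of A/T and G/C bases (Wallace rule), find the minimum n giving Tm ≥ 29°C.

n = 10

First 9 bases: ACCGGATTC → Tm = 28°C (< 29°C)
First 10 bases: ACCGGATTCT → Tm = 30°C (≥ 29°C)
Since every base adds ≥2°C, Tm only increases with n, so the threshold is first crossed at n = 10.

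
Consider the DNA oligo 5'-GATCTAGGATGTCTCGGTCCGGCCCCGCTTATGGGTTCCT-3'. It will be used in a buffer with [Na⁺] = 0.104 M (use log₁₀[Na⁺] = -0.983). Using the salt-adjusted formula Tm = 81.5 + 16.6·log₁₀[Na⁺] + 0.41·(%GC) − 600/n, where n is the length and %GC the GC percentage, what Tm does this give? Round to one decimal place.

74.8°C

Length n = 40. Base counts: G=12, C=12, T=12, A=4
G+C = 24, so %GC = 24/40 × 100 = 60%
Salt term: 16.6 × (-0.983) = -16.318
GC term: 0.41 × 60 = 24.6; length term: −600/40 = −15
Tm = 81.5 + (-16.318) + 24.6 − 15 = 74.782 → 74.8°C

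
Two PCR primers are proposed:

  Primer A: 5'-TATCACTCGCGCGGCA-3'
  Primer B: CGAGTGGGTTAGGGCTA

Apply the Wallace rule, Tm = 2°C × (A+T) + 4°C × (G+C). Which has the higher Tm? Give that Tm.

Primer A: A+T=6, G+C=10 → Tm = 2(6)+4(10) = 52°C
Primer B: A+T=7, G+C=10 → Tm = 2(7)+4(10) = 54°C
52°C vs 54°C → primer B is higher.

Primer B, 54°C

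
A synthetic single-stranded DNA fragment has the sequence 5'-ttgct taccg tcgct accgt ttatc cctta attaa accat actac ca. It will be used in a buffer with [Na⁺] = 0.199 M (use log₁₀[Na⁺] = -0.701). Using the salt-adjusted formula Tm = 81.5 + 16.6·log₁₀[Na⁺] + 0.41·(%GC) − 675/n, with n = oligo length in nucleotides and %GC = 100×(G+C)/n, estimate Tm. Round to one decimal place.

72.1°C

Length n = 47. Counting bases: T=16, A=12, G=4, C=15
G+C = 19, so %GC = 19/47 × 100 = 40.426%
Salt term: 16.6 × (-0.701) = -11.637
GC term: 0.41 × 40.426 = 16.575; length term: −675/47 = −14.362
Tm = 81.5 + (-11.637) + 16.575 − 14.362 = 72.076 → 72.1°C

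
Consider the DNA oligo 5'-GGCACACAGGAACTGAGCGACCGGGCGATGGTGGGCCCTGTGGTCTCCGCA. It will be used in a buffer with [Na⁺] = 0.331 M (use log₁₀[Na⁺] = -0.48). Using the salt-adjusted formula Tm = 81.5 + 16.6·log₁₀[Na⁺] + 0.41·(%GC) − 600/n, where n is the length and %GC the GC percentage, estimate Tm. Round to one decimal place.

Length n = 51. G=20, T=7, A=9, C=15
G+C = 35, so %GC = 35/51 × 100 = 68.627%
Salt term: 16.6 × (-0.48) = -7.968
GC term: 0.41 × 68.627 = 28.137; length term: −600/51 = −11.765
Tm = 81.5 + (-7.968) + 28.137 − 11.765 = 89.904 → 89.9°C

89.9°C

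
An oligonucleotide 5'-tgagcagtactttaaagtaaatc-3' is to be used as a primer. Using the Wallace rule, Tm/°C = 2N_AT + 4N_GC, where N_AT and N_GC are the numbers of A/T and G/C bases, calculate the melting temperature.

G=4, A=9, C=3, T=7
A+T = 16, G+C = 7
Tm = 4·7 + 2·16 = 28 + 32 = 60°C

60°C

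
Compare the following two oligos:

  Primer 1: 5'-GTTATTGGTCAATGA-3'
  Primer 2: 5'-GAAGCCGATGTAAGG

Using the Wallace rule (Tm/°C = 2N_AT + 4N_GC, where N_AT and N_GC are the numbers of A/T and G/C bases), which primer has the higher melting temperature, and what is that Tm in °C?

Primer 1: A+T=10, G+C=5 → Tm = 2(10)+4(5) = 40°C
Primer 2: A+T=7, G+C=8 → Tm = 2(7)+4(8) = 46°C
40°C vs 46°C → primer 2 is higher.

Primer 2, 46°C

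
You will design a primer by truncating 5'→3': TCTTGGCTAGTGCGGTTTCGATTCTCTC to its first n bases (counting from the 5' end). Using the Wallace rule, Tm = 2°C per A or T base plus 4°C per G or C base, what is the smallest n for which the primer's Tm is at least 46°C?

First 14 bases: TCTTGGCTAGTGCG → Tm = 44°C (< 46°C)
First 15 bases: TCTTGGCTAGTGCGG → Tm = 48°C (≥ 46°C)
Each additional base adds 2°C (A/T) or 4°C (G/C), so Tm is non-decreasing in n; n = 15 is the first length to reach 46°C.

n = 15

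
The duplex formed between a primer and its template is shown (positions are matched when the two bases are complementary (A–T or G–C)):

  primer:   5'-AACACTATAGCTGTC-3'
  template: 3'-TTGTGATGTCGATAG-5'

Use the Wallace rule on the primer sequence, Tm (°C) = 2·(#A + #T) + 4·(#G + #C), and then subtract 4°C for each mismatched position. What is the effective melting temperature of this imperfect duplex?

Primer base counts: A=5, T=4, G=2, C=4 → A+T=9, G+C=6
Perfect-match Tm = 2(9) + 4(6) = 18 + 24 = 42°C
Mismatches (positions where the bases are not complementary): 2 (at positions 8, 13)
Effective Tm = 42 − 2×4 = 42 − 8 = 34°C

34°C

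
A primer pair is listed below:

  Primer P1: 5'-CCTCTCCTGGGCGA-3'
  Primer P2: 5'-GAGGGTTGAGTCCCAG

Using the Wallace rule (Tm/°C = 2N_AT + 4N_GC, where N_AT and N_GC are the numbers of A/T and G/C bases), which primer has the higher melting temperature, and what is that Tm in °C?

Primer P2, 52°C

Primer P1: A+T=4, G+C=10 → Tm = 2(4)+4(10) = 48°C
Primer P2: A+T=6, G+C=10 → Tm = 2(6)+4(10) = 52°C
48°C vs 52°C → primer P2 is higher.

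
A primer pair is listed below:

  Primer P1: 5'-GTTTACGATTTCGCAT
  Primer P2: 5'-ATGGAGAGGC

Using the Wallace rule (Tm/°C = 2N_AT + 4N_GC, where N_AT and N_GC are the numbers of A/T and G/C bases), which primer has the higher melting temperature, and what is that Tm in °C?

Primer P1, 44°C

Primer P1: A+T=10, G+C=6 → Tm = 2(10)+4(6) = 44°C
Primer P2: A+T=4, G+C=6 → Tm = 2(4)+4(6) = 32°C
44°C vs 32°C → primer P1 is higher.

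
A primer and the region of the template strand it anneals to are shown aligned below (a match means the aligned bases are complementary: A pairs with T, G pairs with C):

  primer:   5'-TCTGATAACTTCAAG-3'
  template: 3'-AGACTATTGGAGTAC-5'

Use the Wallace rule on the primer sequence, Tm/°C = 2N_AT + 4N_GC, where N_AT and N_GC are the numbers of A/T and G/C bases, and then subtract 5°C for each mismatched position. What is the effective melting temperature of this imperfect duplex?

Primer base counts: A=5, T=5, G=2, C=3 → A+T=10, G+C=5
Perfect-match Tm = 2(10) + 4(5) = 20 + 20 = 40°C
Mismatches (positions where the bases are not complementary): 2 (at positions 10, 14)
Effective Tm = 40 − 2×5 = 40 − 10 = 30°C

30°C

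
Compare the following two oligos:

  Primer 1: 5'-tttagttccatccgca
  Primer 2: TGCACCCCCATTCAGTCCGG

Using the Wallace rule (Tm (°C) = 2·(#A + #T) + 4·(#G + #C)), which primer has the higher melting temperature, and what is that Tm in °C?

Primer 2, 66°C

Primer 1: A+T=9, G+C=7 → Tm = 2(9)+4(7) = 46°C
Primer 2: A+T=7, G+C=13 → Tm = 2(7)+4(13) = 66°C
46°C vs 66°C → primer 2 is higher.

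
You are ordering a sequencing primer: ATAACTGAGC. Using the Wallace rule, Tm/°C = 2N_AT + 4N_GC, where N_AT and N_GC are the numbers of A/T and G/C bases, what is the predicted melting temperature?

Scanning the sequence gives T=2, G=2, C=2, A=4.
A+T = 6, G+C = 4
Tm = 2×6 + 4×4 = 28°C

28°C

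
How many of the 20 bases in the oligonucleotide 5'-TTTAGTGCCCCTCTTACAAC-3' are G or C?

9

Scanning the sequence gives G=2, A=4, C=7, T=7.
Total G or C: 2 + 7 = 9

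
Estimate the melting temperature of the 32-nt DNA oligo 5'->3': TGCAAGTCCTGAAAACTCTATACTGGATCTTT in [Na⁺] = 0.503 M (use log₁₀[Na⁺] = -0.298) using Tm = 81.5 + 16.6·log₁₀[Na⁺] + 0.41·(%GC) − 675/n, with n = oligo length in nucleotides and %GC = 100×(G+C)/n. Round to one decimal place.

Length n = 32. Base counts: G=5, T=11, C=7, A=9
G+C = 12, so %GC = 12/32 × 100 = 37.5%
Salt term: 16.6 × (-0.298) = -4.947
GC term: 0.41 × 37.5 = 15.375; length term: −675/32 = −21.094
Tm = 81.5 + (-4.947) + 15.375 − 21.094 = 70.834 → 70.8°C

70.8°C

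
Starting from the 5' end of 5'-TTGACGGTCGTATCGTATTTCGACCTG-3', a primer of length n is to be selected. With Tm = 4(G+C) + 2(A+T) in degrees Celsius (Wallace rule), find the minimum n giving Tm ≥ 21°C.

First 6 bases: TTGACG → Tm = 18°C (< 21°C)
First 7 bases: TTGACGG → Tm = 22°C (≥ 21°C)
Each additional base adds 2°C (A/T) or 4°C (G/C), so Tm is non-decreasing in n; n = 7 is the first length to reach 21°C.

n = 7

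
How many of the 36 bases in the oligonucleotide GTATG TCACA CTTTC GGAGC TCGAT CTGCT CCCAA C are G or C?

19

T=10, G=7, C=12, A=7
G+C = 7 + 12 = 19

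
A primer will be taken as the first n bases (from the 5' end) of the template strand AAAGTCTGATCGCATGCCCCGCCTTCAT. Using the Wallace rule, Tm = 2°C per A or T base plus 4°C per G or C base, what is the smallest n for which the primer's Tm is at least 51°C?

n = 18

First 17 bases: AAAGTCTGATCGCATGC → Tm = 50°C (< 51°C)
First 18 bases: AAAGTCTGATCGCATGCC → Tm = 54°C (≥ 51°C)
Since every base adds ≥2°C, Tm only increases with n, so the threshold is first crossed at n = 18.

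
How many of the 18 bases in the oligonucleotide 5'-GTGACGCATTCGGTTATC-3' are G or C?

Scanning the sequence gives G=5, A=3, T=6, C=4.
G+C = 5 + 4 = 9

9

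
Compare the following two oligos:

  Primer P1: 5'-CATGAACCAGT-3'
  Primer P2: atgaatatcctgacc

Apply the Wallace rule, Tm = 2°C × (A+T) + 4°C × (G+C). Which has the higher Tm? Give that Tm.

Primer P2, 42°C

Primer P1: A+T=6, G+C=5 → Tm = 2(6)+4(5) = 32°C
Primer P2: A+T=9, G+C=6 → Tm = 2(9)+4(6) = 42°C
32°C vs 42°C → primer P2 is higher.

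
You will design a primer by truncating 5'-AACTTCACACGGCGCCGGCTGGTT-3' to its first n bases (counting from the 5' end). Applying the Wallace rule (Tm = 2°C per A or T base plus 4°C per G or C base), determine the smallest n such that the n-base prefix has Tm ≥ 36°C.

n = 12

First 11 bases: AACTTCACACG → Tm = 32°C (< 36°C)
First 12 bases: AACTTCACACGG → Tm = 36°C (≥ 36°C)
Since every base adds ≥2°C, Tm only increases with n, so the threshold is first crossed at n = 12.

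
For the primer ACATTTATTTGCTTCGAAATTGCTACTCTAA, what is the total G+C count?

9

Scanning the sequence gives T=13, G=3, A=9, C=6.
Total G or C: 3 + 6 = 9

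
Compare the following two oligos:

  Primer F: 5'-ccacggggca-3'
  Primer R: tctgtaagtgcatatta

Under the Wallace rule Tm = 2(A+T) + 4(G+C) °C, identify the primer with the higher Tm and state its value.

Primer R, 44°C

Primer F: A+T=2, G+C=8 → Tm = 2(2)+4(8) = 36°C
Primer R: A+T=12, G+C=5 → Tm = 2(12)+4(5) = 44°C
36°C vs 44°C → primer R is higher.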